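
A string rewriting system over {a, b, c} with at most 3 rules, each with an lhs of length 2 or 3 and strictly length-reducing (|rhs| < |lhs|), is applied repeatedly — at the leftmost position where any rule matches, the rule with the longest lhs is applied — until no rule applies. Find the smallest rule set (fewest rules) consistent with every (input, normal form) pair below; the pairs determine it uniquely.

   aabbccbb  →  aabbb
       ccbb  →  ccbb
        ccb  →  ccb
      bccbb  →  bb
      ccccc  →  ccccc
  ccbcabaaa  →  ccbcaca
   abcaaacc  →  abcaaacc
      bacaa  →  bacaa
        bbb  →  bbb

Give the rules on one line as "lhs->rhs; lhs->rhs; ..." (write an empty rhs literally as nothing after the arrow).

  | aabbccbb => aabbb
  | ccbb
  | ccb
  | bccbb => bb

baa->c; bcc->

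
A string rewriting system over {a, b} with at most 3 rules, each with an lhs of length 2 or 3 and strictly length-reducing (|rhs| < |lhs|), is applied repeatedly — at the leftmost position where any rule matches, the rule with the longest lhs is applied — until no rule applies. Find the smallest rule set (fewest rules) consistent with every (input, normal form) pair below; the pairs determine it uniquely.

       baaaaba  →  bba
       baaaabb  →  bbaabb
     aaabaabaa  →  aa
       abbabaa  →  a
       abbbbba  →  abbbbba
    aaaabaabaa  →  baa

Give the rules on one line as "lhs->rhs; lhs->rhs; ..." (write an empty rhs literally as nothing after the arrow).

  | baaaaba => bbaaba => bba
  | baaaabb => bbaabb
  | aaabaabaa => babaabaa => aabaa => aa
  | abbabaa => abaa => a

aaa->ba; aba->; bab->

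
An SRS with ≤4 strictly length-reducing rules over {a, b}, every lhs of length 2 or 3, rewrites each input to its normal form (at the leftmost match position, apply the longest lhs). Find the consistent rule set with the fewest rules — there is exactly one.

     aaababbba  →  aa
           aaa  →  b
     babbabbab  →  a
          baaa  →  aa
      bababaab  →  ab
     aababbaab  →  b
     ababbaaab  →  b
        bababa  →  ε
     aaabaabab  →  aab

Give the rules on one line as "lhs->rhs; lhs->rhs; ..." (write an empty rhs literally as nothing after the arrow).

aaa->b; abb->a; ba->; bb->a

  | aaababbba => bbabbba => aabbba => aaba => aa
  | aaa => b
  | babbabbab => bbabbab => aabbab => aaab => bb => a
  | baaa => aa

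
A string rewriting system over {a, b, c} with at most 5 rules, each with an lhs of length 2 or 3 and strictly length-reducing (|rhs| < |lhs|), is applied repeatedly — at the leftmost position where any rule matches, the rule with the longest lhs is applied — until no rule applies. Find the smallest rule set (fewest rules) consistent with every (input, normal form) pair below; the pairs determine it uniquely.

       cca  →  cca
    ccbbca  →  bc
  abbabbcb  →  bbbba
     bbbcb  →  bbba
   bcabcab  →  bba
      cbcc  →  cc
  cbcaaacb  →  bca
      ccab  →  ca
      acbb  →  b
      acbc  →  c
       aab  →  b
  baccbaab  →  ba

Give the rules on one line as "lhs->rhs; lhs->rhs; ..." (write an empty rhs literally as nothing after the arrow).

  | cca
  | ccbbca => cabca => cbca => aca => bc
  | abbabbcb => bbabbcb => bbbbcb => bbbba
  | bbbcb => bbba

ab->b; ac->c; aca->bc; cb->a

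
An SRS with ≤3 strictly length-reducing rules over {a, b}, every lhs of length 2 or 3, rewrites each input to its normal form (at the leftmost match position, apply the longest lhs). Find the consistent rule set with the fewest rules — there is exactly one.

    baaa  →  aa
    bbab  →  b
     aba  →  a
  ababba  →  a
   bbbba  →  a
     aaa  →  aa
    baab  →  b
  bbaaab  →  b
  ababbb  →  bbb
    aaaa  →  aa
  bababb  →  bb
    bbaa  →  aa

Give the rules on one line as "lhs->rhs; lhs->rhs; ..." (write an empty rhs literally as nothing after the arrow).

aaa->aa; ab->b; ba->a

  | baaa => aaa => aa
  | bbab => bab => ab => b
  | aba => ba => a
  | ababba => babba => abba => bba => ba => a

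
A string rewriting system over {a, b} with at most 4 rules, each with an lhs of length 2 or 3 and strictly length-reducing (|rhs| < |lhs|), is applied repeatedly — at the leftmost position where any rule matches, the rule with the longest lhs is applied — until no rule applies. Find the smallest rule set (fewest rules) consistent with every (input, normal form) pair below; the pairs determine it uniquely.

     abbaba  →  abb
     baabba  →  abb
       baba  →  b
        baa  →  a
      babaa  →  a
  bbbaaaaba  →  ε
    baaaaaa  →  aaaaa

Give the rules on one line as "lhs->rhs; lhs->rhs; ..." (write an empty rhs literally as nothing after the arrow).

aba->; ba->b; baa->a; bab->b

  | abbaba => abba => abb
  | baabba => abba => abb
  | baba => ba => b
  | baa => a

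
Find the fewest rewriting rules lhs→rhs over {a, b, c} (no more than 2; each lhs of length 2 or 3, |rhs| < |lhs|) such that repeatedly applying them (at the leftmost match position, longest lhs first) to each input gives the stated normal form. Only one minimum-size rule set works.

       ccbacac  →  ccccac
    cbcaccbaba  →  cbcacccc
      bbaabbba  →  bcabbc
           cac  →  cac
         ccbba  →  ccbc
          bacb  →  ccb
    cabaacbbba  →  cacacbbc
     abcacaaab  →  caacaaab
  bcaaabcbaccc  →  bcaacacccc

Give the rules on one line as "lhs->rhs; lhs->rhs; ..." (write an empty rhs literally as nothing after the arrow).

  | ccbacac => ccccac
  | cbcaccbaba => cbcacccba => cbcacccc
  | bbaabbba => bcabbba => bcabbc
  | cac

abc->ca; ba->c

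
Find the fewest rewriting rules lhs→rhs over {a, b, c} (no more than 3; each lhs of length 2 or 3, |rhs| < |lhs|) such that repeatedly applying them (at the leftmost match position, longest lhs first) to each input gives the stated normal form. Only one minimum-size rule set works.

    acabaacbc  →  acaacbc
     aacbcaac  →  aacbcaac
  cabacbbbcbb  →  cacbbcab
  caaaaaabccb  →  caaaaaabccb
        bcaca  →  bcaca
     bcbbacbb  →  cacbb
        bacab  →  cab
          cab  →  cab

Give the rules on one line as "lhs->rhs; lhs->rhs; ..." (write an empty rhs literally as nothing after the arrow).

  | acabaacbc => acaacbc
  | aacbcaac
  | cabacbbbcbb => cacbbbcbb => cacbbcab
  | caaaaaabccb

ba->; bcb->ca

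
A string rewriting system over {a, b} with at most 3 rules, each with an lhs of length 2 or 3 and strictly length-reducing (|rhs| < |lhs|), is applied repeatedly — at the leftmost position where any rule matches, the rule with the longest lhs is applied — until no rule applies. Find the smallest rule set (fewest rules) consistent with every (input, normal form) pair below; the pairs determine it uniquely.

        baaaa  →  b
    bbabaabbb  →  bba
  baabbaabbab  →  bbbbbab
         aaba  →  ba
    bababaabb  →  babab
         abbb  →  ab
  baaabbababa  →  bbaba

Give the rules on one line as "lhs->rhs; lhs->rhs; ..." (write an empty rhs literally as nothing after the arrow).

aa->; abb->a

  | baaaa => baa => b
  | bbabaabbb => bbabbbb => bbabb => bba
  | baabbaabbab => bbbaabbab => bbbbbab
  | aaba => ba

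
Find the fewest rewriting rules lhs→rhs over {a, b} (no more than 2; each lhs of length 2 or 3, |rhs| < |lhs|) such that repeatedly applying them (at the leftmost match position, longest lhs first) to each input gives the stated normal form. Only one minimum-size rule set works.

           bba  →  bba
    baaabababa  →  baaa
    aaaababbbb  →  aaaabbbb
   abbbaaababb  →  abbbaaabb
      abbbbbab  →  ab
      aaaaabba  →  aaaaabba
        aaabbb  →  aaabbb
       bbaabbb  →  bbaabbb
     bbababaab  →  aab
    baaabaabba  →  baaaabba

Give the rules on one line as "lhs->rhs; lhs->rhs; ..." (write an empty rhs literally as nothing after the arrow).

  | bba
  | baaabababa => baaababa => baaaba => baaa
  | aaaababbbb => aaaabbbb
  | abbbaaababb => abbbaaabb

aba->a; bab->ab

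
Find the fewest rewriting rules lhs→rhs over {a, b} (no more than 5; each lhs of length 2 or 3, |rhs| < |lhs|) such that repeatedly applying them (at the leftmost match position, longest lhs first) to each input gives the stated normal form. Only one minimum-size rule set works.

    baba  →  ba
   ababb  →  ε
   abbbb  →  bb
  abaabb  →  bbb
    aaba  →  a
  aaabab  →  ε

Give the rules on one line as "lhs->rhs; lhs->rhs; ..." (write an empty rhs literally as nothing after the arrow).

  | baba => ba
  | ababb => abb => ε
  | abbbb => bb
  | abaabb => aabb => bbb

aab->bb; ab->; abb->; bba->a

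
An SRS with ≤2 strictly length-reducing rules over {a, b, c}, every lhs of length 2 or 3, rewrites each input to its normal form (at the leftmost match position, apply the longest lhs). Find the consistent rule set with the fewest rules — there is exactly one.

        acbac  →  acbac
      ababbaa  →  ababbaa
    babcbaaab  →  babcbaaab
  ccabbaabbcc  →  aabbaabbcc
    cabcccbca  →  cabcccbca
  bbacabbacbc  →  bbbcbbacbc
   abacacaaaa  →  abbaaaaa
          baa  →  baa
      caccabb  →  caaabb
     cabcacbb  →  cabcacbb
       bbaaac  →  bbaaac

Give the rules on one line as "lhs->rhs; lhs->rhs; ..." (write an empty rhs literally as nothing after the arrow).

aca->bc; cca->aa

  | acbac
  | ababbaa
  | babcbaaab
  | ccabbaabbcc => aabbaabbcc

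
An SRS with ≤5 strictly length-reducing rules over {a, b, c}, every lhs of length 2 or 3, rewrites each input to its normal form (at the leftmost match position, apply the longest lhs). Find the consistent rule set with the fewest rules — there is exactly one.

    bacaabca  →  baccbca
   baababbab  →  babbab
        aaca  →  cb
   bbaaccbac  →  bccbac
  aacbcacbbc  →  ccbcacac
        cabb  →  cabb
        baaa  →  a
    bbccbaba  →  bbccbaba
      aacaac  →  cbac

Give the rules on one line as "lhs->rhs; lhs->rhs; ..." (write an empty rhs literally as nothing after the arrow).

aa->c; baa->; cbb->ca; cca->cb

  | bacaabca => baccbca
  | baababbab => babbab
  | aaca => cca => cb
  | bbaaccbac => bccbac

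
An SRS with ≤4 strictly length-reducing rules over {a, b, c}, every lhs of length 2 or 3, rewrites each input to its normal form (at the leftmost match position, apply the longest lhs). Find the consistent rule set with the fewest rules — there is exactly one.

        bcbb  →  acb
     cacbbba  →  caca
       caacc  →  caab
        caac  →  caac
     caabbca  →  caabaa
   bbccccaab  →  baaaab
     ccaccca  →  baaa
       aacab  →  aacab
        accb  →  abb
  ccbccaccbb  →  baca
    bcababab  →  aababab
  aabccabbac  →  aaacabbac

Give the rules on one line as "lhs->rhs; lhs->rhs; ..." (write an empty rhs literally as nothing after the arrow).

bbb->; bc->a; bcb->ac; cc->b

  | bcbb => acb
  | cacbbba => caca
  | caacc => caab
  | caac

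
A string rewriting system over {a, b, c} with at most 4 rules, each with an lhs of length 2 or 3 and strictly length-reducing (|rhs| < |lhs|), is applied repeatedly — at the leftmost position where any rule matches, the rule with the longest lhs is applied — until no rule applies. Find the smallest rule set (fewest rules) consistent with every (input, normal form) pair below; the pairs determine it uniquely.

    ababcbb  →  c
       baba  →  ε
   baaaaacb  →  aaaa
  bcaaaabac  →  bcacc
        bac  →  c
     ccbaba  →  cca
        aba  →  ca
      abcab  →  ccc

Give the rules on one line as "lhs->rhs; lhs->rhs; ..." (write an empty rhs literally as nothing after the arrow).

ab->c; aca->b; ba->; cb->

  | ababcbb => cabcbb => cccbb => ccb => c
  | baba => ba => ε
  | baaaaacb => aaaacb => aaaa
  | bcaaaabac => bcaaacac => bcaabc => bcacc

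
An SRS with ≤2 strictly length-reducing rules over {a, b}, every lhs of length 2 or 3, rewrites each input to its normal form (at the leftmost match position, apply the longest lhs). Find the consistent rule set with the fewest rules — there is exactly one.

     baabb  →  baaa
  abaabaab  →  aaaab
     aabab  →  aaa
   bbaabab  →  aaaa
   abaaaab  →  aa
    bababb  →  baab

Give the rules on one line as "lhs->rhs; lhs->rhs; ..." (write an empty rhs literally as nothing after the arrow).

aba->ab; bb->a

  | baabb => baaa
  | abaabaab => ababaab => abbaab => aaaab
  | aabab => aabb => aaa
  | bbaabab => aaabab => aaabb => aaaa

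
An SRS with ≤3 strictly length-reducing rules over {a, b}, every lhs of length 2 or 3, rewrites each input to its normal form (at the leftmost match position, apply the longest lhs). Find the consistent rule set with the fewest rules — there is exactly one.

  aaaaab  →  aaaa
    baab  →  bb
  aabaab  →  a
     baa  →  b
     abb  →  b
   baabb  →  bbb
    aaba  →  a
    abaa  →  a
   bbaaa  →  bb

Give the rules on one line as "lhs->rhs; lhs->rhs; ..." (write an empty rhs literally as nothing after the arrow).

  | aaaaab => aaaa
  | baab => bab => bb
  | aabaab => aab => a
  | baa => ba => b

ab->; aba->; ba->b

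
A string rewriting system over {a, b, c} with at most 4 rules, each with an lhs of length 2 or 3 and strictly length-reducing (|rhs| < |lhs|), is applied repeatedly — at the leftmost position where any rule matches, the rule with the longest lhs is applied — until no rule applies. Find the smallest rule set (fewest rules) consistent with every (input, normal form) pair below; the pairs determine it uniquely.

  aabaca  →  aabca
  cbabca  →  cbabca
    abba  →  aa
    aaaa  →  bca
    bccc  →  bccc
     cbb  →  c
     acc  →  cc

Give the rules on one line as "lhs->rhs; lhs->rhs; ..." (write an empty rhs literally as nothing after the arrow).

aaa->bc; ac->c; bb->

  | aabaca => aabca
  | cbabca
  | abba => aa
  | aaaa => bca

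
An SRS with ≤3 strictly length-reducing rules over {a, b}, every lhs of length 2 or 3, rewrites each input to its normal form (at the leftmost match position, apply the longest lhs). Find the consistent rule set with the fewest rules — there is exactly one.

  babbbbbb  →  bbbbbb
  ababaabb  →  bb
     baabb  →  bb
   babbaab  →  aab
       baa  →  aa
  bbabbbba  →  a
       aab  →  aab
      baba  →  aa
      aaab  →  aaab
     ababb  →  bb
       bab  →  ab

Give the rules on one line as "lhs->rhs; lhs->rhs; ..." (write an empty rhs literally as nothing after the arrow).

abb->bb; ba->a

  | babbbbbb => abbbbbb => bbbbbb
  | ababaabb => aabaabb => aaaabb => aaabb => aabb => abb => bb
  | baabb => aabb => abb => bb
  | babbaab => abbaab => bbaab => baab => aab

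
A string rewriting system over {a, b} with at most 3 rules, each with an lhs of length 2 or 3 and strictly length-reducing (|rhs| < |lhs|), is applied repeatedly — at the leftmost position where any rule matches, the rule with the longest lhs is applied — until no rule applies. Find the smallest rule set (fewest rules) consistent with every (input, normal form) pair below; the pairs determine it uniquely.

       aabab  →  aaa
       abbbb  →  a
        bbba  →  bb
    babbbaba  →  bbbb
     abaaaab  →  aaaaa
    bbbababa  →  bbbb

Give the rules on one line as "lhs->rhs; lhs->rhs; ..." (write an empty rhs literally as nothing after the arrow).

ab->a; ba->; bab->bb

  | aabab => aaab => aaa
  | abbbb => abbb => abb => ab => a
  | bbba => bb
  | babbbaba => bbbbaba => bbbbba => bbbb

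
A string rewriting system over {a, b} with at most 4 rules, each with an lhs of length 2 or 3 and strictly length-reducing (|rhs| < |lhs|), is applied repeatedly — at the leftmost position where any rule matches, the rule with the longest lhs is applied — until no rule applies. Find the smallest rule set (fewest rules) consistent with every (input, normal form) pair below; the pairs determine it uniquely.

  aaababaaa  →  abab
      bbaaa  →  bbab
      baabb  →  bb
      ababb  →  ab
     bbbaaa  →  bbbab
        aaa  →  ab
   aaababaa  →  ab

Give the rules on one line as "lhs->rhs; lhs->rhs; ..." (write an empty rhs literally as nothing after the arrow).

aa->; aaa->ab; aab->; abb->

  | aaababaaa => abbabaaa => abaaa => abab
  | bbaaa => bbab
  | baabb => bb
  | ababb => ab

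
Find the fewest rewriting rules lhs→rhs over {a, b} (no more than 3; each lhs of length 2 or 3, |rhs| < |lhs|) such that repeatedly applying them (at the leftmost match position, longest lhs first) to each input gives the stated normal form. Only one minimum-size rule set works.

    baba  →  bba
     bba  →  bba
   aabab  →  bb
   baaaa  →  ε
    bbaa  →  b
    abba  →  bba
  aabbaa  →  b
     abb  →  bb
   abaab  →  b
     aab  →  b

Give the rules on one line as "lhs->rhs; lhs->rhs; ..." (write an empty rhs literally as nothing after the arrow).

aa->; ab->b; baa->

  | baba => bba
  | bba
  | aabab => bab => bb
  | baaaa => aa => ε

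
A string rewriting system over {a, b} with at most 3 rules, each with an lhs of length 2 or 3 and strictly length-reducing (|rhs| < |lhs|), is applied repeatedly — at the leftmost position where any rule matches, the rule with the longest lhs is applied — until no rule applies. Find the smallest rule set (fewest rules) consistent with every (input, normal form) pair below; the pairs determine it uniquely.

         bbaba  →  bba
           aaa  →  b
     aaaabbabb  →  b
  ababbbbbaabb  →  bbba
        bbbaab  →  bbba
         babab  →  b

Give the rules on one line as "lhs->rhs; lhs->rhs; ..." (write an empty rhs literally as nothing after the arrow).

  | bbaba => bba
  | aaa => b
  | aaaabbabb => babbabb => babb => b
  | ababbbbbaabb => abbbbbaabb => bbbaabb => bbba

aaa->b; ab->; abb->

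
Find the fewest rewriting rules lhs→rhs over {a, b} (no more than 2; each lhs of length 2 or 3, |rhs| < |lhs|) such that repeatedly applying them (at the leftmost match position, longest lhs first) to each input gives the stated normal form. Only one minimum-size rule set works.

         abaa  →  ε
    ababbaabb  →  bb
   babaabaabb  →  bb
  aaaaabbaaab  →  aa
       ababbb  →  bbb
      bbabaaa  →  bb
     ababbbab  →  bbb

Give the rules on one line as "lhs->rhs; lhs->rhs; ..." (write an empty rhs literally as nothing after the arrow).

ab->; aba->ab

  | abaa => aba => ab => ε
  | ababbaabb => abbbaabb => bbaabb => bbab => bb
  | babaabaabb => bababaabb => babbaabb => bbaabb => bbab => bb
  | aaaaabbaaab => aaaabaaab => aaaabaab => aaaabab => aaaabb => aaab => aa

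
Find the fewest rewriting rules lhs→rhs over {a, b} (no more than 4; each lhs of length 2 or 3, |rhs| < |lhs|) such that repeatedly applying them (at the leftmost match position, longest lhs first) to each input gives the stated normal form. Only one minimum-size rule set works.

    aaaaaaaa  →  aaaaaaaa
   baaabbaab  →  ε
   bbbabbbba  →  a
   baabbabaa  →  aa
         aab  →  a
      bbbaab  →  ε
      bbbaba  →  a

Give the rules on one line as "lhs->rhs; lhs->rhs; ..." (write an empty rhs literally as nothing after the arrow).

  | aaaaaaaa
  | baaabbaab => baabbaab => babbaab => abbaab => baab => bab => ab => ε
  | bbbabbbba => bbabbbba => babbbba => abbbba => bbba => bba => ba => a
  | baabbabaa => babbabaa => abbabaa => babaa => abaa => aa

ab->; ba->a; baa->ba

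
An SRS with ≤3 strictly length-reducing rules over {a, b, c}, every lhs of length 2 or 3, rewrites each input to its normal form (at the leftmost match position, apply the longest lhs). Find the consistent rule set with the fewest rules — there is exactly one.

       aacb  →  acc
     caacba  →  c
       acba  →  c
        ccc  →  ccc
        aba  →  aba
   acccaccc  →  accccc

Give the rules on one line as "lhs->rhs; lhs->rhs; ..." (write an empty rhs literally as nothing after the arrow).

  | aacb => acc
  | caacba => acba => cca => c
  | acba => cca => c
  | ccc

acb->cc; ca->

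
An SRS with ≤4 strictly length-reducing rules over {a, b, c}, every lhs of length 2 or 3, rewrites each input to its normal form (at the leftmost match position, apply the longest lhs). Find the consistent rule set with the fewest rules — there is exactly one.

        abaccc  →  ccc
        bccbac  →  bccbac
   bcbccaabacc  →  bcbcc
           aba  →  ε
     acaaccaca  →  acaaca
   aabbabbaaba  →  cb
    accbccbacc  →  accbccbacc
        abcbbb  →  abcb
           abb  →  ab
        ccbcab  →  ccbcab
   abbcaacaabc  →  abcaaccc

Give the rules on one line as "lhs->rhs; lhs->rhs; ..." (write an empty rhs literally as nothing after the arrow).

  | abaccc => ccc
  | bccbac
  | bcbccaabacc => bcbabacc => bcbcc
  | aba => ε

aab->c; aba->; bb->b; cca->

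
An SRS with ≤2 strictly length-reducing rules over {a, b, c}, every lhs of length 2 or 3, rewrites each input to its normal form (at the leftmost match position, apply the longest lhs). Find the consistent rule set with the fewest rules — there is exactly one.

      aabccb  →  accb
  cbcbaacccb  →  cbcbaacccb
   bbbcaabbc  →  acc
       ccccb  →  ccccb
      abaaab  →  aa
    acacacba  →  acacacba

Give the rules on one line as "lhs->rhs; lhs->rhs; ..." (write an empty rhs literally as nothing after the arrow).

ab->; bbb->a

  | aabccb => accb
  | cbcbaacccb
  | bbbcaabbc => acaabbc => acabc => acc
  | ccccb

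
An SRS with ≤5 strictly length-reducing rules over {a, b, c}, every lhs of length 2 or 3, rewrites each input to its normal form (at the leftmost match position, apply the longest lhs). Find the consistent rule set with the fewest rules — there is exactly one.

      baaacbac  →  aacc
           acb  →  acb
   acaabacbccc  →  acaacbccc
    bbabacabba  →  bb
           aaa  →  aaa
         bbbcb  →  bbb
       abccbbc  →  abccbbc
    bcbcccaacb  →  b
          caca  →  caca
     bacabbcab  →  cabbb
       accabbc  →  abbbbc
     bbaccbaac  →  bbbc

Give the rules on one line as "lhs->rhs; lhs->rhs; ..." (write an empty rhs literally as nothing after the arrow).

ba->; bca->b; bcb->b; cca->bb

  | baaacbac => aacbac => aacc
  | acb
  | acaabacbccc => acaacbccc
  | bbabacabba => bbacabba => bcabba => bbba => bb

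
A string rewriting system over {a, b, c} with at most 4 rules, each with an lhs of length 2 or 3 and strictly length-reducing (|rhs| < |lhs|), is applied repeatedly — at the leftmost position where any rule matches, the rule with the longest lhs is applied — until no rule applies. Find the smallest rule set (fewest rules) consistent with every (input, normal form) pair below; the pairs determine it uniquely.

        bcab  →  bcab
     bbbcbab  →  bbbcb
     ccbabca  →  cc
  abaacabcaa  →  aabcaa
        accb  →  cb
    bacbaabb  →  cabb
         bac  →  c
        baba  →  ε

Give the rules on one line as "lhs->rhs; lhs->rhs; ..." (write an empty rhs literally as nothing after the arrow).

ac->; ba->; cbc->cb

  | bcab
  | bbbcbab => bbbcb
  | ccbabca => ccbca => ccba => cc
  | abaacabcaa => aacabcaa => aabcaa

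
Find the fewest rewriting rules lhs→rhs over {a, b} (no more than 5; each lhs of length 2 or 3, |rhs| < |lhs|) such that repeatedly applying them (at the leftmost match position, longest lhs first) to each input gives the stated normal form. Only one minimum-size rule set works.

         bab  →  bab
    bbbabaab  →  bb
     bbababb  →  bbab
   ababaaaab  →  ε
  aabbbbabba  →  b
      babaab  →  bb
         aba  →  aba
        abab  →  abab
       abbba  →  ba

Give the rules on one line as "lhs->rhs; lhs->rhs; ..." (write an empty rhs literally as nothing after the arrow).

aa->b; aaa->aa; abb->; bbb->aa

  | bab
  | bbbabaab => aaabaab => aabaab => bbaab => bbbb => aab => bb
  | bbababb => bbab
  | ababaaaab => ababaaab => ababaab => ababbb => abb => ε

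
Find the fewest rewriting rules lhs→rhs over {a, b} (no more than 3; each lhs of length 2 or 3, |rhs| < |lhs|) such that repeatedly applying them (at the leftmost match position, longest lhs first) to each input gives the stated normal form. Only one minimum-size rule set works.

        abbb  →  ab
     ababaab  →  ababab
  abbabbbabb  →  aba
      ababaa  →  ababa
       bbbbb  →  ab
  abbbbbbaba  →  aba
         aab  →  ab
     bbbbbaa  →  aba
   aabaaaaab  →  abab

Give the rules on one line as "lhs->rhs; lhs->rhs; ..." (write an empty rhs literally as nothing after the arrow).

  | abbb => aab => ab
  | ababaab => ababab
  | abbabbbabb => aaabbbabb => aabbbabb => abbbabb => aababb => ababb => abaa => aba
  | ababaa => ababa

aa->a; bb->a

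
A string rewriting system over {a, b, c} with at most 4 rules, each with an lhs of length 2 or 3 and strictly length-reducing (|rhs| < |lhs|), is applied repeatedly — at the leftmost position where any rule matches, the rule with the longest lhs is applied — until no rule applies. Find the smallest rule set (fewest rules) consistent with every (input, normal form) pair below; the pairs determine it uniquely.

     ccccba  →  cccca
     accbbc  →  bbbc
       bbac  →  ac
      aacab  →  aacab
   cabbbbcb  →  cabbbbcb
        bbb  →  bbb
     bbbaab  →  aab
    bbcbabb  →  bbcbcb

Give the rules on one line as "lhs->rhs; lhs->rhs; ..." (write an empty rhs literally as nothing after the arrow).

acc->b; ba->a; bab->bc

  | ccccba => cccca
  | accbbc => bbbc
  | bbac => bac => ac
  | aacab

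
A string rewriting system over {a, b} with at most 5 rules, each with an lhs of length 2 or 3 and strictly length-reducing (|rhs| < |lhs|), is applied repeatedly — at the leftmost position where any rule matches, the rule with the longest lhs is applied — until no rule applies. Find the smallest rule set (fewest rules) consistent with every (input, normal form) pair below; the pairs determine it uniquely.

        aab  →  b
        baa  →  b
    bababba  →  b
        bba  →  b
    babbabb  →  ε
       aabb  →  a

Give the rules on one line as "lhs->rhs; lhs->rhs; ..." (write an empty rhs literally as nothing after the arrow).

aa->; ab->; bb->a; bba->b

  | aab => b
  | baa => b
  | bababba => babba => bba => b
  | bba => b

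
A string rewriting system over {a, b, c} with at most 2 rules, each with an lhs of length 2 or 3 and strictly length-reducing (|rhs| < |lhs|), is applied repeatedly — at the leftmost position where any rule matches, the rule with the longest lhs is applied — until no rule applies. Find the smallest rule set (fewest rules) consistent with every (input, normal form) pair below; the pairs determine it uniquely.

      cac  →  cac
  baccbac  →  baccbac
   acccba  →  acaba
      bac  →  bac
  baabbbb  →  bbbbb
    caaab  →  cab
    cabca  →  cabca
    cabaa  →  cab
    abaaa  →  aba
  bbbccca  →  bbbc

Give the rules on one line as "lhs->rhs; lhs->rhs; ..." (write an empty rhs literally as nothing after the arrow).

aa->; ccc->ca

  | cac
  | baccbac
  | acccba => acaba
  | bac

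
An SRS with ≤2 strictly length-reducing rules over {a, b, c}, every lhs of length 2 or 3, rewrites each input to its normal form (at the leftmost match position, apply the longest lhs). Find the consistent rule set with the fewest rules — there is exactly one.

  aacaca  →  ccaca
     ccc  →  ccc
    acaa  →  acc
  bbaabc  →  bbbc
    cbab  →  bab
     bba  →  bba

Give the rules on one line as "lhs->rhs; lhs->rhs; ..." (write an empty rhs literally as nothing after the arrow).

aa->c; cb->b

  | aacaca => ccaca
  | ccc
  | acaa => acc
  | bbaabc => bbcbc => bbbc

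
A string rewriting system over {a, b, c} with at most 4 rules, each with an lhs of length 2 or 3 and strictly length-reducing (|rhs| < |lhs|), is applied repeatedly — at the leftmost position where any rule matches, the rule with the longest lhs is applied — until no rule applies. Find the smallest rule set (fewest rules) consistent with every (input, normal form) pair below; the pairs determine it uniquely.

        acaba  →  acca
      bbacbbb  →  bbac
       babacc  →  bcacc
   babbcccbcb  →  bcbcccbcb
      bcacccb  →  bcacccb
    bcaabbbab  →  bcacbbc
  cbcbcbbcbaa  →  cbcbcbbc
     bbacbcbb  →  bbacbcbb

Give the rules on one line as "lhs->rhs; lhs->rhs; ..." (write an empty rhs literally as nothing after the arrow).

  | acaba => acca
  | bbacbbb => bbac
  | babacc => bcacc
  | babbcccbcb => bcbcccbcb

ab->c; baa->; bbb->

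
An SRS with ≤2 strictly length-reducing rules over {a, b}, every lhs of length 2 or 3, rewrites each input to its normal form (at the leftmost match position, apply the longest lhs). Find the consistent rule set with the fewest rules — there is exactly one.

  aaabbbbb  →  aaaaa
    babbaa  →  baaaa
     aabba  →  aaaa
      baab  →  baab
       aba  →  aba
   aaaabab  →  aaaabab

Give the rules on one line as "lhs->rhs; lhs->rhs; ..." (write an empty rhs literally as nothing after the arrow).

  | aaabbbbb => aaaabb => aaaaa
  | babbaa => baaaa
  | aabba => aaaa
  | baab

bb->a; bbb->a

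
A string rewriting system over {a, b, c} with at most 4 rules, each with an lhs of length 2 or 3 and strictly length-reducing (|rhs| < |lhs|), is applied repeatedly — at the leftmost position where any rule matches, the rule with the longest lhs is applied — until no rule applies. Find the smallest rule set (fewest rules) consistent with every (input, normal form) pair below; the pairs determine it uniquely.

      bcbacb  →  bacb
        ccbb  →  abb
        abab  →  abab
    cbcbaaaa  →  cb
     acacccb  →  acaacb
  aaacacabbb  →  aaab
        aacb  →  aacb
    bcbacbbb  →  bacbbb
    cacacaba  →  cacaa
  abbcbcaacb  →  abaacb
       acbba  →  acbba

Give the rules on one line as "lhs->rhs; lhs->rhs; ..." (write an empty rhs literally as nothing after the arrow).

  | bcbacb => bacb
  | ccbb => abb
  | abab
  | cbcbaaaa => cbaaaa => cbaaa => cbaa => cba => cb

bc->; cab->; cba->cb; cc->a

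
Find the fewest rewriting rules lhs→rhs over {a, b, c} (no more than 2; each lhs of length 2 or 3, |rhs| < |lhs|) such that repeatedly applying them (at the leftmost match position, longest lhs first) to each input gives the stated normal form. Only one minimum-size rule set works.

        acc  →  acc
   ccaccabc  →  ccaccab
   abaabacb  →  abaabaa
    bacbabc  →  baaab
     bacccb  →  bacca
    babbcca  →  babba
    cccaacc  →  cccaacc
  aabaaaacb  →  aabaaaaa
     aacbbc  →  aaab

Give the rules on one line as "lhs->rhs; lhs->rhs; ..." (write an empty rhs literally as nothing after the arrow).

bc->b; cb->a

  | acc
  | ccaccabc => ccaccab
  | abaabacb => abaabaa
  | bacbabc => baaabc => baaab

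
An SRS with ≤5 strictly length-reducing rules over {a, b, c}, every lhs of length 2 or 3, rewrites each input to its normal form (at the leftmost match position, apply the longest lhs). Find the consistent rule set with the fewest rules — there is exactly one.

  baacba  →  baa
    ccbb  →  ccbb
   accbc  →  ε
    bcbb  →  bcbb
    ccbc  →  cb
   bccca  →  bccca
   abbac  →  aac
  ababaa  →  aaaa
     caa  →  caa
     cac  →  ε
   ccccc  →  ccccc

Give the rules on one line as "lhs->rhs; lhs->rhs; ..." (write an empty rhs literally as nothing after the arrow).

  | baacba => baa
  | ccbb
  | accbc => acb => ε
  | bcbb

ab->a; acb->; cac->; cbc->b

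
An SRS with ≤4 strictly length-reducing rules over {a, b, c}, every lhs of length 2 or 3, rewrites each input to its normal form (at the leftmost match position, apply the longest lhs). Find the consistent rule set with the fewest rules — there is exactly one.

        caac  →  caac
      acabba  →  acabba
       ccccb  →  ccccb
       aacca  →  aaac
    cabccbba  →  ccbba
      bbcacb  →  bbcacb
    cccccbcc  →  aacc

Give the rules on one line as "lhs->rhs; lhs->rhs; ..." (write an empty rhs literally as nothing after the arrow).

abc->; cbc->aa; cca->ac

  | caac
  | acabba
  | ccccb
  | aacca => aaac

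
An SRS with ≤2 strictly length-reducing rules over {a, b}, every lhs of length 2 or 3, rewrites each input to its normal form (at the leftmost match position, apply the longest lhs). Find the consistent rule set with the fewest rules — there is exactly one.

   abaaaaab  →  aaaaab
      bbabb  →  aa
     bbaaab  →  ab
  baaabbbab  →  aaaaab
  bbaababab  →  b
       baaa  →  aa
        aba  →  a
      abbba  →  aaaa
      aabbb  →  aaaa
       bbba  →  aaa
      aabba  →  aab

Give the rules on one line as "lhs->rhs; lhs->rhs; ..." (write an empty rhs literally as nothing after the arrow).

ba->; bbb->aa

  | abaaaaab => aaaaab
  | bbabb => bbb => aa
  | bbaaab => baab => ab
  | baaabbbab => aabbbab => aaaaab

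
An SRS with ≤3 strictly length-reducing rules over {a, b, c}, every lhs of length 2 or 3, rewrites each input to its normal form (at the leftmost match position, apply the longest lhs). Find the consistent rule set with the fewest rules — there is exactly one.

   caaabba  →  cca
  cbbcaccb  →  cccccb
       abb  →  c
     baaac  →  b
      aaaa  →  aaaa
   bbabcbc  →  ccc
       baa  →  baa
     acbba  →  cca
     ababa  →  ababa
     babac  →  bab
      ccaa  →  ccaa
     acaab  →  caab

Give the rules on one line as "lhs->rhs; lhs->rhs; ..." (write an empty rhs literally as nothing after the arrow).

ac->c; bb->c; bc->b

  | caaabba => caaaca => caaca => caca => cca
  | cbbcaccb => cccaccb => cccccb
  | abb => ac => c
  | baaac => baac => bac => bc => b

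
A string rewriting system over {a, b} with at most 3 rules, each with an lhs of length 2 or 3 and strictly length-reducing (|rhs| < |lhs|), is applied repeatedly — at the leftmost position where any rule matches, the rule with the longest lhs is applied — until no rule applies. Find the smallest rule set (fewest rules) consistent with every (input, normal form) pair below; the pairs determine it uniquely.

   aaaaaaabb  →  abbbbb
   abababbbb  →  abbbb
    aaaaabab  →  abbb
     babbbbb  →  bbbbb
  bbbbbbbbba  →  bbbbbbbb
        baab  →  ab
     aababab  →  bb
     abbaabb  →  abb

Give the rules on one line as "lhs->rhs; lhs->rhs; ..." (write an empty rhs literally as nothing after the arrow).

  | aaaaaaabb => aaaaabbb => aaabbbb => abbbbb
  | abababbbb => ababbbb => abbbb
  | aaaaabab => aaabbab => abbbab => abbb
  | babbbbb => bbbbb

aab->bb; ba->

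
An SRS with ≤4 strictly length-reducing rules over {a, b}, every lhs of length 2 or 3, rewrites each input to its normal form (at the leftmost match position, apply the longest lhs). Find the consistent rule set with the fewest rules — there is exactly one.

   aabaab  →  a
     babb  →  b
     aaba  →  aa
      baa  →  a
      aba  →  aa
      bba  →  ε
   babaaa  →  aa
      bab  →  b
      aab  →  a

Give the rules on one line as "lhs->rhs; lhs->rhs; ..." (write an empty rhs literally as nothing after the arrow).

aab->ab; ab->a; ba->; bb->b

  | aabaab => abaab => aaab => aab => ab => a
  | babb => bb => b
  | aaba => aba => aa
  | baa => a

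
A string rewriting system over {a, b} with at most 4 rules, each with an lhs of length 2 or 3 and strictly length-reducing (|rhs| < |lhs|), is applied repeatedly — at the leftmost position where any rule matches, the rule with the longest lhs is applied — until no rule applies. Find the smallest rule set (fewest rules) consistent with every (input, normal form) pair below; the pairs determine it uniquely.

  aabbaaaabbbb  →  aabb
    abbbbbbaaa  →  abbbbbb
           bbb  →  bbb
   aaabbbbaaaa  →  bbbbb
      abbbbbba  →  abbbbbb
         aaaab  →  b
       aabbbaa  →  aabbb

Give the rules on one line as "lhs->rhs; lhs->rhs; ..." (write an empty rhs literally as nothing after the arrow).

  | aabbaaaabbbb => aabbaaabbbb => aabbaabbbb => aabbabbbb => aabbabbb => aabbabb => aabbab => aabba => aabb
  | abbbbbbaaa => abbbbbbaa => abbbbbba => abbbbbb
  | bbb
  | aaabbbbaaaa => bbbbbaaaa => bbbbbaaa => bbbbbaa => bbbbba => bbbbb

aaa->b; ba->b; bab->ba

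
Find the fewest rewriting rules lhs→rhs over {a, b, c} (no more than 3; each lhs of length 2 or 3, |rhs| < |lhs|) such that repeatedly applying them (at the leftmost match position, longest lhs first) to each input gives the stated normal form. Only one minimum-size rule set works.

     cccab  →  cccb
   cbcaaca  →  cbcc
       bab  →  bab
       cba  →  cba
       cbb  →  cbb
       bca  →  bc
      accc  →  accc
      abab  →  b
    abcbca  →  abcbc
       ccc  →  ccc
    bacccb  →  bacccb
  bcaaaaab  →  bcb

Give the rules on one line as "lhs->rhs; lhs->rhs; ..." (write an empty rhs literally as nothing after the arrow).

aba->; ca->c

  | cccab => cccb
  | cbcaaca => cbcaca => cbcca => cbcc
  | bab
  | cba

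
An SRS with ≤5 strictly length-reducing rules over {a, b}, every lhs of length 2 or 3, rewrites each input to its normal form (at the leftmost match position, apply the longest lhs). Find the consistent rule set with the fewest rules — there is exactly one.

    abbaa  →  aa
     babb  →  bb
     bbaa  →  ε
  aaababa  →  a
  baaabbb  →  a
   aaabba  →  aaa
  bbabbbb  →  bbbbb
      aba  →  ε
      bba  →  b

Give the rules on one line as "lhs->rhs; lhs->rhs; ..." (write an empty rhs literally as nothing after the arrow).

ab->a; aba->; abb->; ba->

  | abbaa => aa
  | babb => bb
  | bbaa => ba => ε
  | aaababa => aaba => a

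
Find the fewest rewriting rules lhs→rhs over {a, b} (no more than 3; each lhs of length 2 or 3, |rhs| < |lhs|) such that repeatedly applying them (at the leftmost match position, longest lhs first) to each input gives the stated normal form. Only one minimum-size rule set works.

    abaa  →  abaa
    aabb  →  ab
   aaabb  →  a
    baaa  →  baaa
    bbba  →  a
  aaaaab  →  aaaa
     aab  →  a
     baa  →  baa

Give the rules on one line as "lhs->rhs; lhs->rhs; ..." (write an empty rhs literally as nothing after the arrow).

  | abaa
  | aabb => ab
  | aaabb => aab => a
  | baaa

aab->a; bbb->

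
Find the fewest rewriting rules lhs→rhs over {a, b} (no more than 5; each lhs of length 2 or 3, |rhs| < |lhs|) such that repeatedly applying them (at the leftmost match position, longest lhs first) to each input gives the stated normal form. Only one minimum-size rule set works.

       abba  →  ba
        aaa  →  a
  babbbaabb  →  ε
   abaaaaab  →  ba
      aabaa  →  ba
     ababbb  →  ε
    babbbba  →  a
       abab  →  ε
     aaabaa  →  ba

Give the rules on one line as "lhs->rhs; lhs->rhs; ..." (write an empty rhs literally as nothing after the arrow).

  | abba => ba
  | aaa => aa => a
  | babbbaabb => bbbaabb => baabb => bbab => ab => ε
  | abaaaaab => aaaaab => aaaab => aaab => aab => ba

aa->a; aab->ba; ab->; bb->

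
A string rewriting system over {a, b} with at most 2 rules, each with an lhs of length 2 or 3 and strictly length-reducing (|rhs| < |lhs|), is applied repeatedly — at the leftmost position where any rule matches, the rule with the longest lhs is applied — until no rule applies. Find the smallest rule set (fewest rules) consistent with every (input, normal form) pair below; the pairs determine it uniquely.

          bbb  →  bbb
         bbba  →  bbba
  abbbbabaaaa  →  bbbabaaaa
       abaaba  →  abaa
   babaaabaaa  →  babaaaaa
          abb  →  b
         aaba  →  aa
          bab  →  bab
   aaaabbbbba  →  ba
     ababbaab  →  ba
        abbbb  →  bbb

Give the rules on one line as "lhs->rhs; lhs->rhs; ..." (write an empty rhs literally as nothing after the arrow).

  | bbb
  | bbba
  | abbbbabaaaa => bbbabaaaa
  | abaaba => abaa

aab->a; abb->b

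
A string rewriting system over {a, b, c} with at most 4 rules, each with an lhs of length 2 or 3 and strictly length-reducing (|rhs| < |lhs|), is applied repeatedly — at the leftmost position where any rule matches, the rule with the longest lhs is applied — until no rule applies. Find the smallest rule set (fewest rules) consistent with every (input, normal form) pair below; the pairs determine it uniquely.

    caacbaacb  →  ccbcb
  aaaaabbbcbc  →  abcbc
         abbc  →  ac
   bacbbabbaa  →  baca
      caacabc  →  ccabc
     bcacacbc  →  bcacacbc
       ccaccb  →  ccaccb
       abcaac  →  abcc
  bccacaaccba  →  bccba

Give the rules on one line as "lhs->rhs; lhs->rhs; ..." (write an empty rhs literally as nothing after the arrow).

  | caacbaacb => ccbaacb => ccbcb
  | aaaaabbbcbc => aaabbbcbc => abbbcbc => abcbc
  | abbc => ac
  | bacbbabbaa => bacabbaa => bacaaa => baca

aa->; bb->; ccc->a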